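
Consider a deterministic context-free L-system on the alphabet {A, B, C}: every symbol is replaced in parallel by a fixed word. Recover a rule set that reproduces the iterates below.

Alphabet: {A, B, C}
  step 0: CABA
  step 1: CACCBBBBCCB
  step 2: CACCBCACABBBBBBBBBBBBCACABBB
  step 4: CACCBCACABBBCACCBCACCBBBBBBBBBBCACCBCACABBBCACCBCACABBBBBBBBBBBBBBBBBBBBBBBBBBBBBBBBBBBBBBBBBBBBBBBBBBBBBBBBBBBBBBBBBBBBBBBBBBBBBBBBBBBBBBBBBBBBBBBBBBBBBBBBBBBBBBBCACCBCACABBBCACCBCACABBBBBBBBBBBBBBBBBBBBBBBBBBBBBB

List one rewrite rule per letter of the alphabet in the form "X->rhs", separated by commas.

A->CCB, B->BBB, C->CA

  step 1 ⇒ step 2: CACCBBBBCCB ⇒ CA·CCB·CA·CA·BBB·BBB·BBB·BBB·CA·CA·BBB
    A ↦ CCB
    B ↦ BBB
    C ↦ CA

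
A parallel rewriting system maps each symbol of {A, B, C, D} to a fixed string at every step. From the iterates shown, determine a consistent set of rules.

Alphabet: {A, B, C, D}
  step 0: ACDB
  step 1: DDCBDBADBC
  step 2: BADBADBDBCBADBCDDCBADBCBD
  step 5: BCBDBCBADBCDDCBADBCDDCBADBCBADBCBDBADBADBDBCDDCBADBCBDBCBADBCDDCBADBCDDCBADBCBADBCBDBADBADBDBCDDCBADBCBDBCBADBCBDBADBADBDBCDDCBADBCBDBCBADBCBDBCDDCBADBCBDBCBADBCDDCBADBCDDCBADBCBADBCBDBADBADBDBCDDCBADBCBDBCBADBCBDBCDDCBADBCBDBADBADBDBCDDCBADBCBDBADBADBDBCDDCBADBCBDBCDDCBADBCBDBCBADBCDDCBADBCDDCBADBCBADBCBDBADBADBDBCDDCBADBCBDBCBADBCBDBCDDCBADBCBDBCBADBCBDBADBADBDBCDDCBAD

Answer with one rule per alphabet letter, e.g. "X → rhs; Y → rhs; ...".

  step 1 ⇒ step 2: DDCBDBADBC ⇒ BAD·BAD·BD·BC·BAD·BC·DDC·BAD·BC·BD
    A ↦ DDC
    B ↦ BC
    C ↦ BD
    D ↦ BAD

A->DDC, B->BC, C->BD, D->BAD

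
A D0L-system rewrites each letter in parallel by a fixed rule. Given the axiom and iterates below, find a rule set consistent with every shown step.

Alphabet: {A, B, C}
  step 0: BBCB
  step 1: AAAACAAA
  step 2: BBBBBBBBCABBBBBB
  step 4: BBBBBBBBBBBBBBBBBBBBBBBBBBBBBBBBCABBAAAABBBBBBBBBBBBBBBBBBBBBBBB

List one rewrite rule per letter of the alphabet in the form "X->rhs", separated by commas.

A->BB, B->AA, C->CA

  step 1 ⇒ step 2: AAAACAAA ⇒ BB·BB·BB·BB·CA·BB·BB·BB
    A ↦ BB
    C ↦ CA
  step 0 ⇒ step 1: BBCB ⇒ AA·AA·CA·AA
    B ↦ AA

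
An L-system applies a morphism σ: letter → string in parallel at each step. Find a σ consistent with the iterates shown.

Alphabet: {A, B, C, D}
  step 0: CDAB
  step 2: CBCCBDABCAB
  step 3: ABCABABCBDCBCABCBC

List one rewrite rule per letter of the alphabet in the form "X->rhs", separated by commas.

A->CB, B->C, C->AB, D->BD

  step 2 ⇒ step 3: CBCCBDABCAB ⇒ AB·C·AB·AB·C·BD·CB·C·AB·CB·C
    A ↦ CB
    B ↦ C
    C ↦ AB
    D ↦ BD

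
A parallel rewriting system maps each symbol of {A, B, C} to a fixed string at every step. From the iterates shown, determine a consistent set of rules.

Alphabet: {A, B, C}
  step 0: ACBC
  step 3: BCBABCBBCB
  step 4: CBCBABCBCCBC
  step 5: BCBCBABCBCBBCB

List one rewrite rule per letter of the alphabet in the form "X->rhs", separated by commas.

  step 4 ⇒ step 5: CBCBABCBCCBC ⇒ B·C·B·C·BAB·C·B·C·B·B·C·B
    A ↦ BAB
    B ↦ C
    C ↦ B

A->BAB, B->C, C->B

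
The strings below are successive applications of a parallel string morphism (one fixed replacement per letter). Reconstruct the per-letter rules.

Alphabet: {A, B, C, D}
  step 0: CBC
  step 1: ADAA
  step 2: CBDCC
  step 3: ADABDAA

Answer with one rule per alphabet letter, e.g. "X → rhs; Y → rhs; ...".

A->C, B->DA, C->A, D->BD

  step 2 ⇒ step 3: CBDCC ⇒ A·DA·BD·A·A
    B ↦ DA
    C ↦ A
    D ↦ BD
  step 1 ⇒ step 2: ADAA ⇒ C·BD·C·C
    A ↦ C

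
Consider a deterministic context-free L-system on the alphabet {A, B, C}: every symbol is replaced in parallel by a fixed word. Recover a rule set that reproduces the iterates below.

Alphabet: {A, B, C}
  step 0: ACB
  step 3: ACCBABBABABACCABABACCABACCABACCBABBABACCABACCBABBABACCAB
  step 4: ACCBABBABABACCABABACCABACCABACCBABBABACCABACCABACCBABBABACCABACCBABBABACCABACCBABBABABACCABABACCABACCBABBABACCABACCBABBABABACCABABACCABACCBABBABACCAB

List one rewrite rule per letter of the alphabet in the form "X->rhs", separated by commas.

A->ACC, B->AB, C->BAB

  step 3 ⇒ step 4: ACCBABBABABACCABABACCABACCABACCBABBABACCABACCBABBABACCAB ⇒ ACC·BAB·BAB·AB·ACC·AB·AB·ACC·AB·ACC·AB·ACC·BAB·BAB·ACC·AB·ACC·AB·ACC·BAB·BAB·ACC·AB·ACC·BAB·BAB·ACC·AB·ACC·BAB·BAB·AB·ACC·AB·AB·ACC·AB·ACC·BAB·BAB·ACC·AB·ACC·BAB·BAB·AB·ACC·AB·AB·ACC·AB·ACC·BAB·BAB·ACC·AB
    A ↦ ACC
    B ↦ AB
    C ↦ BAB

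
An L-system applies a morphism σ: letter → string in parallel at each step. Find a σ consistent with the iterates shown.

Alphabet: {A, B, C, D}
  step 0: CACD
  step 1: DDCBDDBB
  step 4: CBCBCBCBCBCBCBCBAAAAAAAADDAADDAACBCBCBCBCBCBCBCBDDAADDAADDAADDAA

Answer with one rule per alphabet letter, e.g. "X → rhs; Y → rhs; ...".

A->CB, B->AA, C->DD, D->BB

  step 0 ⇒ step 1: CACD ⇒ DD·CB·DD·BB
    A ↦ CB
    C ↦ DD
    D ↦ BB
    B ↦ AA  (constrained at step 1)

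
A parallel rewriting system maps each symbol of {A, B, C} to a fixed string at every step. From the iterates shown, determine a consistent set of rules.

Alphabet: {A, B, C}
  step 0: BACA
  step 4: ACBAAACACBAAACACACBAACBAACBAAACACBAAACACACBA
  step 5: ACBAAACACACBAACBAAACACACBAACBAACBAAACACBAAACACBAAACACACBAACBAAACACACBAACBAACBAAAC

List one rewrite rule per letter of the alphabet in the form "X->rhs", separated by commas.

  step 4 ⇒ step 5: ACBAAACACBAAACACACBAACBAACBAAACACBAAACACACBA ⇒ AC·BA·A·AC·AC·AC·BA·AC·BA·A·AC·AC·AC·BA·AC·BA·AC·BA·A·AC·AC·BA·A·AC·AC·BA·A·AC·AC·AC·BA·AC·BA·A·AC·AC·AC·BA·AC·BA·AC·BA·A·AC
    A ↦ AC
    B ↦ A
    C ↦ BA

A->AC, B->A, C->BA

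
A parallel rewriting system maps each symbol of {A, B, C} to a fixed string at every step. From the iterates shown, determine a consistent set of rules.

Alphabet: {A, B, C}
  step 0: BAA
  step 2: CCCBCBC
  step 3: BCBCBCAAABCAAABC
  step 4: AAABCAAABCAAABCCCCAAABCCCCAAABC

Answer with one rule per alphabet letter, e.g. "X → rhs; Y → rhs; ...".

  step 3 ⇒ step 4: BCBCBCAAABCAAABC ⇒ AAA·BC·AAA·BC·AAA·BC·C·C·C·AAA·BC·C·C·C·AAA·BC
    A ↦ C
    B ↦ AAA
    C ↦ BC

A->C, B->AAA, C->BC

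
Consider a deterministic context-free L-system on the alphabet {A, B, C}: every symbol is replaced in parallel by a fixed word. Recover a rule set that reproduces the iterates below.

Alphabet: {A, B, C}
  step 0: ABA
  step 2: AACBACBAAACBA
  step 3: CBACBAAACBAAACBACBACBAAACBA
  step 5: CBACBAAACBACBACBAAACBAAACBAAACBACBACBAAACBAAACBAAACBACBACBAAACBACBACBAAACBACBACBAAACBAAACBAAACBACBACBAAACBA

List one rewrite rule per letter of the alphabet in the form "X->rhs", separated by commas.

  step 2 ⇒ step 3: AACBACBAAACBA ⇒ CBA·CBA·A·A·CBA·A·A·CBA·CBA·CBA·A·A·CBA
    A ↦ CBA
    B ↦ A
    C ↦ A

A->CBA, B->A, C->A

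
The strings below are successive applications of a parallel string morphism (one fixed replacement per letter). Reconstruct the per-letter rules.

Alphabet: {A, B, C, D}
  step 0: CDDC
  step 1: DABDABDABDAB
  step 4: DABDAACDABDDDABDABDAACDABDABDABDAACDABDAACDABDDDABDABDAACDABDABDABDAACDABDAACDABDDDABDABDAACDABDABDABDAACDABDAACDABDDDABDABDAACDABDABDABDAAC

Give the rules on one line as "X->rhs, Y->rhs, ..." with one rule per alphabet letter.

A->D, B->AAC, C->DAB, D->DAB

  step 0 ⇒ step 1: CDDC ⇒ DAB·DAB·DAB·DAB
    C ↦ DAB
    D ↦ DAB
    A ↦ D  (constrained at step 1)
    B ↦ AAC  (constrained at step 1)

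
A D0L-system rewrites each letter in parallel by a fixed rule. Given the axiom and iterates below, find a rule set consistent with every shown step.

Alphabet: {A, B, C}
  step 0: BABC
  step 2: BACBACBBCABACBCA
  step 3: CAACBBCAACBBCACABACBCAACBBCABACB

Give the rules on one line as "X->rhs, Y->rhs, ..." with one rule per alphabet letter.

  step 2 ⇒ step 3: BACBACBBCABACBCA ⇒ CA·ACB·B·CA·ACB·B·CA·CA·B·ACB·CA·ACB·B·CA·B·ACB
    A ↦ ACB
    B ↦ CA
    C ↦ B

A->ACB, B->CA, C->B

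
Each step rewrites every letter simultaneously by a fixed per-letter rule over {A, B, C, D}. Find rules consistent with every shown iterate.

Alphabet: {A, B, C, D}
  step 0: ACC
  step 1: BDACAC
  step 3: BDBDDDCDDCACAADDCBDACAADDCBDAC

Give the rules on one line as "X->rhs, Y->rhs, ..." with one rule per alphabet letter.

A->BD, B->AA, C->AC, D->DDC

  step 0 ⇒ step 1: ACC ⇒ BD·AC·AC
    A ↦ BD
    C ↦ AC
    B ↦ AA  (constrained at step 1)
    D ↦ DDC  (constrained at step 1)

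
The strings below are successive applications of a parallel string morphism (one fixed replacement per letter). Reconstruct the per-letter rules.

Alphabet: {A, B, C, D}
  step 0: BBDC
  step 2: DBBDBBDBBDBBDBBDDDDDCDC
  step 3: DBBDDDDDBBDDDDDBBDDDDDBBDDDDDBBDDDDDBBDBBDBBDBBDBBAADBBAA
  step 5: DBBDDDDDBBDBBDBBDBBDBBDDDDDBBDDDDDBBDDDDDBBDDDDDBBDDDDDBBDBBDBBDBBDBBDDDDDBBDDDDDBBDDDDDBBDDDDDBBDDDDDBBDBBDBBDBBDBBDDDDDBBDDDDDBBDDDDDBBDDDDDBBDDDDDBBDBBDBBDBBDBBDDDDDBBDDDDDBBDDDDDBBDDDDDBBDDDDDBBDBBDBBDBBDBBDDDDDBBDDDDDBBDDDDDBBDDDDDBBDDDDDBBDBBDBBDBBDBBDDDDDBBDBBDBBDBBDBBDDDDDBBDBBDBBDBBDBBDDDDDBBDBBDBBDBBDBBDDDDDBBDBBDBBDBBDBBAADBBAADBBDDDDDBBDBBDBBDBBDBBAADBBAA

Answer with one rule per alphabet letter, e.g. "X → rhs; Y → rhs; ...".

A->DC, B->DD, C->AA, D->DBB

  step 2 ⇒ step 3: DBBDBBDBBDBBDBBDDDDDCDC ⇒ DBB·DD·DD·DBB·DD·DD·DBB·DD·DD·DBB·DD·DD·DBB·DD·DD·DBB·DBB·DBB·DBB·DBB·AA·DBB·AA
    B ↦ DD
    C ↦ AA
    D ↦ DBB
    A ↦ DC  (constrained at step 3)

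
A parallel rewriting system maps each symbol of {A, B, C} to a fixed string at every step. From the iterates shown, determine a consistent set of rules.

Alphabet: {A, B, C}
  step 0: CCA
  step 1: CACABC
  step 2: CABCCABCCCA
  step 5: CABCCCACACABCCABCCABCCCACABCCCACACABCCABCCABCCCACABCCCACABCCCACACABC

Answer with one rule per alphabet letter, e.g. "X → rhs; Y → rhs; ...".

  step 1 ⇒ step 2: CACABC ⇒ CA·BC·CA·BC·C·CA
    A ↦ BC
    B ↦ C
    C ↦ CA

A->BC, B->C, C->CA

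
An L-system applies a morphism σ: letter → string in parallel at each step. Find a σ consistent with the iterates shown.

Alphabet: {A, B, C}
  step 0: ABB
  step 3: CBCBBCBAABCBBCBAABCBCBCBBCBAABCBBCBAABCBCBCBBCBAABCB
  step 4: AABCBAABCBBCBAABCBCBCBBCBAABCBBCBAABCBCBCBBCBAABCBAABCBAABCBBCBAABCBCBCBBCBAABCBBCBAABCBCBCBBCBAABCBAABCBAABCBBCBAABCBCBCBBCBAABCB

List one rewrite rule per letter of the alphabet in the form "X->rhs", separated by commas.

A->CB, B->BCB, C->AA

  step 3 ⇒ step 4: CBCBBCBAABCBBCBAABCBCBCBBCBAABCBBCBAABCBCBCBBCBAABCB ⇒ AA·BCB·AA·BCB·BCB·AA·BCB·CB·CB·BCB·AA·BCB·BCB·AA·BCB·CB·CB·BCB·AA·BCB·AA·BCB·AA·BCB·BCB·AA·BCB·CB·CB·BCB·AA·BCB·BCB·AA·BCB·CB·CB·BCB·AA·BCB·AA·BCB·AA·BCB·BCB·AA·BCB·CB·CB·BCB·AA·BCB
    A ↦ CB
    B ↦ BCB
    C ↦ AA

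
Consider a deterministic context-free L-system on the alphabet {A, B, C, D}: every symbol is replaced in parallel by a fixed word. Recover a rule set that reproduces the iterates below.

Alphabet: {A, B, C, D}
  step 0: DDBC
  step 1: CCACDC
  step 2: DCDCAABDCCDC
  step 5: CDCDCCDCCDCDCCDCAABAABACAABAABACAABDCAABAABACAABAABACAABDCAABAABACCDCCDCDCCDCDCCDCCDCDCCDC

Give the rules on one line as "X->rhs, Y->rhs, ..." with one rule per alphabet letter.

  step 1 ⇒ step 2: CCACDC ⇒ DC·DC·AAB·DC·C·DC
    A ↦ AAB
    C ↦ DC
    D ↦ C
  step 0 ⇒ step 1: DDBC ⇒ C·C·AC·DC
    B ↦ AC

A->AAB, B->AC, C->DC, D->C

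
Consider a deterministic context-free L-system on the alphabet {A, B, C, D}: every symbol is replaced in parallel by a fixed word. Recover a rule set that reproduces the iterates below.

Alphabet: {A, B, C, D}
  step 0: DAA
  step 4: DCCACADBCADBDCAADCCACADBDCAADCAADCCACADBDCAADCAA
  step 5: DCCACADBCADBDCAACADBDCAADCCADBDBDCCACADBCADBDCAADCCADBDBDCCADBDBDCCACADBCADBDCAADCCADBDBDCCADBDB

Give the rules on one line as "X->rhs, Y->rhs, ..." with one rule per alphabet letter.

A->DB, B->AA, C->CA, D->DC

  step 4 ⇒ step 5: DCCACADBCADBDCAADCCACADBDCAADCAADCCACADBDCAADCAA ⇒ DC·CA·CA·DB·CA·DB·DC·AA·CA·DB·DC·AA·DC·CA·DB·DB·DC·CA·CA·DB·CA·DB·DC·AA·DC·CA·DB·DB·DC·CA·DB·DB·DC·CA·CA·DB·CA·DB·DC·AA·DC·CA·DB·DB·DC·CA·DB·DB
    A ↦ DB
    B ↦ AA
    C ↦ CA
    D ↦ DC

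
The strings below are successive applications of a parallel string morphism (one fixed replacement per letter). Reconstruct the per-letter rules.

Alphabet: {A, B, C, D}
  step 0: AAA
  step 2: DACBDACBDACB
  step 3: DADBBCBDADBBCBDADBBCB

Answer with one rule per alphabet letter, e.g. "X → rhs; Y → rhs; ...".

  step 2 ⇒ step 3: DACBDACBDACB ⇒ DA·DB·B·CB·DA·DB·B·CB·DA·DB·B·CB
    A ↦ DB
    B ↦ CB
    C ↦ B
    D ↦ DA

A->DB, B->CB, C->B, D->DA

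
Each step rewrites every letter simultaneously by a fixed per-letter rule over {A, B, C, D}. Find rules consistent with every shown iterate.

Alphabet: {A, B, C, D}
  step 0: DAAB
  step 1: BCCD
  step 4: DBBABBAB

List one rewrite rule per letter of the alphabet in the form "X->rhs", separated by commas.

  step 0 ⇒ step 1: DAAB ⇒ B·C·C·D
    A ↦ C
    B ↦ D
    D ↦ B
    C ↦ BA  (constrained at step 1)

A->C, B->D, C->BA, D->B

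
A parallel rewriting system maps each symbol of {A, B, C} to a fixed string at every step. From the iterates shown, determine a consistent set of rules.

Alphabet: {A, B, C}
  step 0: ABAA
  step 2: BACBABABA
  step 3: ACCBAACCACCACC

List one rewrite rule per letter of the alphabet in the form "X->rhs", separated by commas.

A->C, B->AC, C->BA

  step 2 ⇒ step 3: BACBABABA ⇒ AC·C·BA·AC·C·AC·C·AC·C
    A ↦ C
    B ↦ AC
    C ↦ BA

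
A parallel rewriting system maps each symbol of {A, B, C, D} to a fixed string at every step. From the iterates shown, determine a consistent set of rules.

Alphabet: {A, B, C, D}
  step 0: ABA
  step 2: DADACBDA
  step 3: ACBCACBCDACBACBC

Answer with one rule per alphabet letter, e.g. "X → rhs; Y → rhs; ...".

  step 2 ⇒ step 3: DADACBDA ⇒ ACB·C·ACB·C·DA·CB·ACB·C
    A ↦ C
    B ↦ CB
    C ↦ DA
    D ↦ ACB

A->C, B->CB, C->DA, D->ACB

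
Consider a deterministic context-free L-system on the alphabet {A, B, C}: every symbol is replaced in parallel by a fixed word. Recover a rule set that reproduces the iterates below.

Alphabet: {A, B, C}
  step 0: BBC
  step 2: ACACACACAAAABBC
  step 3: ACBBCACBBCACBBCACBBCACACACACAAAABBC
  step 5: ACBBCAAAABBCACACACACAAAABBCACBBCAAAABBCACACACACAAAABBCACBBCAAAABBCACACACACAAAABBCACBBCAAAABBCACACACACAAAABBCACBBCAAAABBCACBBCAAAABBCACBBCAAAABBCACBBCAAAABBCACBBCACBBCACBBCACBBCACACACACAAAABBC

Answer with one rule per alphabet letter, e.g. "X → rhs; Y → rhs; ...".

A->AC, B->AA, C->BBC

  step 2 ⇒ step 3: ACACACACAAAABBC ⇒ AC·BBC·AC·BBC·AC·BBC·AC·BBC·AC·AC·AC·AC·AA·AA·BBC
    A ↦ AC
    B ↦ AA
    C ↦ BBC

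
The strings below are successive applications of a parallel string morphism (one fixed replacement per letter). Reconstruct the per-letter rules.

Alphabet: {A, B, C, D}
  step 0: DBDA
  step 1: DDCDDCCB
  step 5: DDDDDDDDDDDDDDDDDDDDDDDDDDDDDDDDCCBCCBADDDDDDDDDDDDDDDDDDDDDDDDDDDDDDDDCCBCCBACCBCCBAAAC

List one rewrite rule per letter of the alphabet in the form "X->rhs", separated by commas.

A->CCB, B->C, C->A, D->DD

  step 0 ⇒ step 1: DBDA ⇒ DD·C·DD·CCB
    A ↦ CCB
    B ↦ C
    D ↦ DD
    C ↦ A  (constrained at step 1)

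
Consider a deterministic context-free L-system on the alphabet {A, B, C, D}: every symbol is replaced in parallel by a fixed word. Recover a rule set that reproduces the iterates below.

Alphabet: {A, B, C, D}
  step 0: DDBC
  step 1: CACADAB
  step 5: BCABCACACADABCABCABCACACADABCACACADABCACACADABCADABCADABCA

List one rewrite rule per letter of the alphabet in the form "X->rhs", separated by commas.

A->CA, B->DA, C->B, D->CA

  step 0 ⇒ step 1: DDBC ⇒ CA·CA·DA·B
    B ↦ DA
    C ↦ B
    D ↦ CA
    A ↦ CA  (constrained at step 1)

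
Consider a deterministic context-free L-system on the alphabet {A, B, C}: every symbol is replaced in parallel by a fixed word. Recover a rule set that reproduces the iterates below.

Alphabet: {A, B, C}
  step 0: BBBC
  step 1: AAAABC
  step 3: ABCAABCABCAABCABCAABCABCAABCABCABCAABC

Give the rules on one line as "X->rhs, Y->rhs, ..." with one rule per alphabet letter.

  step 0 ⇒ step 1: BBBC ⇒ A·A·A·ABC
    B ↦ A
    C ↦ ABC
    A ↦ ABC  (constrained at step 1)

A->ABC, B->A, C->ABC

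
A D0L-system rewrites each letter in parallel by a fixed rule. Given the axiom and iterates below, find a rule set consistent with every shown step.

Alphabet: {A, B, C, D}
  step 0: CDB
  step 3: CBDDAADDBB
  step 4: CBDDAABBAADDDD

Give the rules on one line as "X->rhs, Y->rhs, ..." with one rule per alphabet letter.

A->B, B->DD, C->CB, D->A

  step 3 ⇒ step 4: CBDDAADDBB ⇒ CB·DD·A·A·B·B·A·A·DD·DD
    A ↦ B
    B ↦ DD
    C ↦ CB
    D ↦ A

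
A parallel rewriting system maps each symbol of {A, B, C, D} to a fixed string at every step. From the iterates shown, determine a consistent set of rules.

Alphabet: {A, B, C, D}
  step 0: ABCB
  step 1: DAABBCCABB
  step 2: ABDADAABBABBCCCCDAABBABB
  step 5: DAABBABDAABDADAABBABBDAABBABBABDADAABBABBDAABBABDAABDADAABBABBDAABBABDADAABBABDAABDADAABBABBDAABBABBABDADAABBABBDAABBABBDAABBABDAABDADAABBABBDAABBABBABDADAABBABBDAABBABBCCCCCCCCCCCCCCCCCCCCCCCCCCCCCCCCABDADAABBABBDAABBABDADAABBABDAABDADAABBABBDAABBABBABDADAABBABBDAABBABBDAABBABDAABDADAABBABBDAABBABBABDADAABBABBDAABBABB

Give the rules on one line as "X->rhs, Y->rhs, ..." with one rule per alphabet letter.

  step 1 ⇒ step 2: DAABBCCABB ⇒ AB·DA·DA·ABB·ABB·CC·CC·DA·ABB·ABB
    A ↦ DA
    B ↦ ABB
    C ↦ CC
    D ↦ AB

A->DA, B->ABB, C->CC, D->AB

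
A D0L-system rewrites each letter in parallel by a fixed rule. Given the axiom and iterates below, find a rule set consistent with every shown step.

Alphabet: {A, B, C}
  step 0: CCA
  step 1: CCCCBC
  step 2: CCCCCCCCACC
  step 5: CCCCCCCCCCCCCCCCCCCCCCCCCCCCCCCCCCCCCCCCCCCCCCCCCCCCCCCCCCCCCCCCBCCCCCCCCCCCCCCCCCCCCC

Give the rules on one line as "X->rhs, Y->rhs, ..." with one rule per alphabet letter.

  step 1 ⇒ step 2: CCCCBC ⇒ CC·CC·CC·CC·A·CC
    B ↦ A
    C ↦ CC
  step 0 ⇒ step 1: CCA ⇒ CC·CC·BC
    A ↦ BC

A->BC, B->A, C->CC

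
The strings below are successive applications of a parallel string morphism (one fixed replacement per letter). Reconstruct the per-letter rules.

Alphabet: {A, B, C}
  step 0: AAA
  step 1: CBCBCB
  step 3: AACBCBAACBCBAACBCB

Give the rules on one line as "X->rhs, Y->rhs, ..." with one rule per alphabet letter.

A->CB, B->AA, C->B

  step 0 ⇒ step 1: AAA ⇒ CB·CB·CB
    A ↦ CB
    B ↦ AA  (constrained at step 1)
    C ↦ B  (constrained at step 1)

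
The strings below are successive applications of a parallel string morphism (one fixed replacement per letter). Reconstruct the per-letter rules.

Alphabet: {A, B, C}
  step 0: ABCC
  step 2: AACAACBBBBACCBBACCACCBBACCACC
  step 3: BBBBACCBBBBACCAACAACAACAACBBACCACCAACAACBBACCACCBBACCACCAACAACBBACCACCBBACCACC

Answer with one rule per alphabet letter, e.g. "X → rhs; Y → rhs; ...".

  step 2 ⇒ step 3: AACAACBBBBACCBBACCACCBBACCACC ⇒ BB·BB·ACC·BB·BB·ACC·AAC·AAC·AAC·AAC·BB·ACC·ACC·AAC·AAC·BB·ACC·ACC·BB·ACC·ACC·AAC·AAC·BB·ACC·ACC·BB·ACC·ACC
    A ↦ BB
    B ↦ AAC
    C ↦ ACC

A->BB, B->AAC, C->ACC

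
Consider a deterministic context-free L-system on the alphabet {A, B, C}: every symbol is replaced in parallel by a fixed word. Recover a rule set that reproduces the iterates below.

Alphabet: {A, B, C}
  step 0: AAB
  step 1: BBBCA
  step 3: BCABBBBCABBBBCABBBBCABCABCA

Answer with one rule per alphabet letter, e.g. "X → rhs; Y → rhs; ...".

A->B, B->BCA, C->BB

  step 0 ⇒ step 1: AAB ⇒ B·B·BCA
    A ↦ B
    B ↦ BCA
    C ↦ BB  (constrained at step 1)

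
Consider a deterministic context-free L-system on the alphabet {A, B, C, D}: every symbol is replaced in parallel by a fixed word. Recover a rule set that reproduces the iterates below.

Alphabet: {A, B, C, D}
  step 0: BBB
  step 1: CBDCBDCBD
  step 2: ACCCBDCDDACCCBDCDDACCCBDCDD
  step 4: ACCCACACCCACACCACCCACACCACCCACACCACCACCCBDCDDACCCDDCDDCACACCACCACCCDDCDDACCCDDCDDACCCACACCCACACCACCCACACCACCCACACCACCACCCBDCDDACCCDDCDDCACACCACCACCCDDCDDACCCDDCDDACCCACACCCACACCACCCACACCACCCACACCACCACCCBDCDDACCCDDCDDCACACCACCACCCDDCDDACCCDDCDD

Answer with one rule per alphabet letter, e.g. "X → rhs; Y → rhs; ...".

  step 1 ⇒ step 2: CBDCBDCBD ⇒ ACC·CBD·CDD·ACC·CBD·CDD·ACC·CBD·CDD
    B ↦ CBD
    C ↦ ACC
    D ↦ CDD
    A ↦ CAC  (constrained at step 2)

A->CAC, B->CBD, C->ACC, D->CDD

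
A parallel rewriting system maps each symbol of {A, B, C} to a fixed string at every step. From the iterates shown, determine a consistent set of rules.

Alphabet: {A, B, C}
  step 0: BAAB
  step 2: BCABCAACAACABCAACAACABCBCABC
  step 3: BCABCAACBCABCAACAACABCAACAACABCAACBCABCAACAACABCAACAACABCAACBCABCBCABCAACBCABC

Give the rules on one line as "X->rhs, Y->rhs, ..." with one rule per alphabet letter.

A->AAC, B->BC, C->ABC

  step 2 ⇒ step 3: BCABCAACAACABCAACAACABCBCABC ⇒ BC·ABC·AAC·BC·ABC·AAC·AAC·ABC·AAC·AAC·ABC·AAC·BC·ABC·AAC·AAC·ABC·AAC·AAC·ABC·AAC·BC·ABC·BC·ABC·AAC·BC·ABC
    A ↦ AAC
    B ↦ BC
    C ↦ ABC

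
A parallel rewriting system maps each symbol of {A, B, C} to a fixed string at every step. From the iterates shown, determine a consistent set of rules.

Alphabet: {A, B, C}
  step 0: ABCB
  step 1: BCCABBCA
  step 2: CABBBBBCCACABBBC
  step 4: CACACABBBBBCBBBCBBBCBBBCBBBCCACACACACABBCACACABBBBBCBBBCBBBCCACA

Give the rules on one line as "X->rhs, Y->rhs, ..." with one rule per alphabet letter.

  step 1 ⇒ step 2: BCCABBCA ⇒ CA·BB·BB·BC·CA·CA·BB·BC
    A ↦ BC
    B ↦ CA
    C ↦ BB

A->BC, B->CA, C->BB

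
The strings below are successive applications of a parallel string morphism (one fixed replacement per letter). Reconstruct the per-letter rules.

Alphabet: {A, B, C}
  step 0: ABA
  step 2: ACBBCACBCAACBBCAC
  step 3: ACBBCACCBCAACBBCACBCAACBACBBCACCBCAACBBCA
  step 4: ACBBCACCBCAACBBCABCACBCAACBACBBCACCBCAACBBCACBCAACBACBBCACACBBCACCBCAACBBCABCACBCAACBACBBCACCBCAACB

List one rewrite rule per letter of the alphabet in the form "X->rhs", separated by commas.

A->ACB, B->C, C->BCA

  step 3 ⇒ step 4: ACBBCACCBCAACBBCACBCAACBACBBCACCBCAACBBCA ⇒ ACB·BCA·C·C·BCA·ACB·BCA·BCA·C·BCA·ACB·ACB·BCA·C·C·BCA·ACB·BCA·C·BCA·ACB·ACB·BCA·C·ACB·BCA·C·C·BCA·ACB·BCA·BCA·C·BCA·ACB·ACB·BCA·C·C·BCA·ACB
    A ↦ ACB
    B ↦ C
    C ↦ BCA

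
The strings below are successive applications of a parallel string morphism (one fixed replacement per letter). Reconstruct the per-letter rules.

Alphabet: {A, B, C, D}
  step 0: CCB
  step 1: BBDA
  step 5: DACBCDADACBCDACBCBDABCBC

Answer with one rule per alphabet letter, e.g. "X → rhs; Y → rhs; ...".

A->C, B->DA, C->B, D->CB

  step 0 ⇒ step 1: CCB ⇒ B·B·DA
    B ↦ DA
    C ↦ B
    A ↦ C  (constrained at step 1)
    D ↦ CB  (constrained at step 1)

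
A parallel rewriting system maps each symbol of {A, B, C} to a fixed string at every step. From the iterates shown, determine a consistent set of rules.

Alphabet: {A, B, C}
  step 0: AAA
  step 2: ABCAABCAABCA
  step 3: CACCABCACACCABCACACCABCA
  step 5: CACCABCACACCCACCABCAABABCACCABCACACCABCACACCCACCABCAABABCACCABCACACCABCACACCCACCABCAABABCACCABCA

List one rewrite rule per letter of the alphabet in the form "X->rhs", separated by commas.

  step 2 ⇒ step 3: ABCAABCAABCA ⇒ CA·CC·AB·CA·CA·CC·AB·CA·CA·CC·AB·CA
    A ↦ CA
    B ↦ CC
    C ↦ AB

A->CA, B->CC, C->AB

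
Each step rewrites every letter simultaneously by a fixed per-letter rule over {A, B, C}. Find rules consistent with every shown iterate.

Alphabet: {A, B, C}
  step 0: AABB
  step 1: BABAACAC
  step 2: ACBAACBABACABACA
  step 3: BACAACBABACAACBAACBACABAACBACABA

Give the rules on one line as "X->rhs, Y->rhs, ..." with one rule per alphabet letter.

A->BA, B->AC, C->CA

  step 2 ⇒ step 3: ACBAACBABACABACA ⇒ BA·CA·AC·BA·BA·CA·AC·BA·AC·BA·CA·BA·AC·BA·CA·BA
    A ↦ BA
    B ↦ AC
    C ↦ CA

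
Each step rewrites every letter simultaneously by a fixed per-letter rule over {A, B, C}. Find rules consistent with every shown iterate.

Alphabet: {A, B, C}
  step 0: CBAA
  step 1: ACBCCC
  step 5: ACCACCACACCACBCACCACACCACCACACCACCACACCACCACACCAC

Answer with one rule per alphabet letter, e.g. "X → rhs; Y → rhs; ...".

  step 0 ⇒ step 1: CBAA ⇒ AC·BC·C·C
    A ↦ C
    B ↦ BC
    C ↦ AC

A->C, B->BC, C->AC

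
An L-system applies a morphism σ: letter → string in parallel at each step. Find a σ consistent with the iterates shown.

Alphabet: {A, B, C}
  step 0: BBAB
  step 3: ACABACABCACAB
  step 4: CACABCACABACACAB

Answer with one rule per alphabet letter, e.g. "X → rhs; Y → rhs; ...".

A->C, B->AB, C->A

  step 3 ⇒ step 4: ACABACABCACAB ⇒ C·A·C·AB·C·A·C·AB·A·C·A·C·AB
    A ↦ C
    B ↦ AB
    C ↦ A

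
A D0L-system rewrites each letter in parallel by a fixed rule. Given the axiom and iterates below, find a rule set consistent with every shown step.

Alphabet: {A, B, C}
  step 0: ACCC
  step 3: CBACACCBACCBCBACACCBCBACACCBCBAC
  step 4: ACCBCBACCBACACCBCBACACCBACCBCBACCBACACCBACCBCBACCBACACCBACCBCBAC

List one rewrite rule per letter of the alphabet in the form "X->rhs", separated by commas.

  step 3 ⇒ step 4: CBACACCBACCBCBACACCBCBACACCBCBAC ⇒ AC·CB·CB·AC·CB·AC·AC·CB·CB·AC·AC·CB·AC·CB·CB·AC·CB·AC·AC·CB·AC·CB·CB·AC·CB·AC·AC·CB·AC·CB·CB·AC
    A ↦ CB
    B ↦ CB
    C ↦ AC

A->CB, B->CB, C->AC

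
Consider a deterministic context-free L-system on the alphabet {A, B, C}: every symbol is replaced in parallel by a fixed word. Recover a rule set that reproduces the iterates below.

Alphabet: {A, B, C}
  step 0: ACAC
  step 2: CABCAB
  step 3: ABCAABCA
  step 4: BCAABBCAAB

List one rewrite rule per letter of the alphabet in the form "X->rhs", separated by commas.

  step 3 ⇒ step 4: ABCAABCA ⇒ B·CA·A·B·B·CA·A·B
    A ↦ B
    B ↦ CA
    C ↦ A

A->B, B->CA, C->A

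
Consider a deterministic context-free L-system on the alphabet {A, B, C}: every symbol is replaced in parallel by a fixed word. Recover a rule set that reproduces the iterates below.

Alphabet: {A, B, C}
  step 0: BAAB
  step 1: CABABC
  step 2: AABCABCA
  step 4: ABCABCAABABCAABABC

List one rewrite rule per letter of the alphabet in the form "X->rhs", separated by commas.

A->AB, B->C, C->A

  step 1 ⇒ step 2: CABABC ⇒ A·AB·C·AB·C·A
    A ↦ AB
    B ↦ C
    C ↦ A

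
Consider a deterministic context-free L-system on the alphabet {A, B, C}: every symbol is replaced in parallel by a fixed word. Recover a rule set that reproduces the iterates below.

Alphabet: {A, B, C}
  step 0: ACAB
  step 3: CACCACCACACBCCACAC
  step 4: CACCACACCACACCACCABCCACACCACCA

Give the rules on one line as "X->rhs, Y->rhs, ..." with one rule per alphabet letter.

  step 3 ⇒ step 4: CACCACCACACBCCACAC ⇒ CA·C·CA·CA·C·CA·CA·C·CA·C·CA·BC·CA·CA·C·CA·C·CA
    A ↦ C
    B ↦ BC
    C ↦ CA

A->C, B->BC, C->CA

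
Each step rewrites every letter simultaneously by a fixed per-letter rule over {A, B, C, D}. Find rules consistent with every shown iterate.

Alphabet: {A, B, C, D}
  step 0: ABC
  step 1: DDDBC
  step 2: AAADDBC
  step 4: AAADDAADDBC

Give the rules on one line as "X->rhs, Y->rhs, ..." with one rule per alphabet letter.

  step 1 ⇒ step 2: DDDBC ⇒ A·A·A·DD·BC
    B ↦ DD
    C ↦ BC
    D ↦ A
  step 0 ⇒ step 1: ABC ⇒ D·DD·BC
    A ↦ D

A->D, B->DD, C->BC, D->A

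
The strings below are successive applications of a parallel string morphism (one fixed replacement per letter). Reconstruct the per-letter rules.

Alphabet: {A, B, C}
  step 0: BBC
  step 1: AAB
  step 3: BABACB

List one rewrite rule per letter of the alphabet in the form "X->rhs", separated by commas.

A->CB, B->A, C->B

  step 0 ⇒ step 1: BBC ⇒ A·A·B
    B ↦ A
    C ↦ B
    A ↦ CB  (constrained at step 1)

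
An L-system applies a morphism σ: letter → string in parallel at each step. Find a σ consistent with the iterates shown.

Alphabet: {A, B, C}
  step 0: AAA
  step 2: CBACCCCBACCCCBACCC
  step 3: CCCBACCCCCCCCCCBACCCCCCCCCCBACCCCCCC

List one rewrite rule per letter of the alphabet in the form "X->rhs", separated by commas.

A->BAC, B->C, C->CC

  step 2 ⇒ step 3: CBACCCCBACCCCBACCC ⇒ CC·C·BAC·CC·CC·CC·CC·C·BAC·CC·CC·CC·CC·C·BAC·CC·CC·CC
    A ↦ BAC
    B ↦ C
    C ↦ CC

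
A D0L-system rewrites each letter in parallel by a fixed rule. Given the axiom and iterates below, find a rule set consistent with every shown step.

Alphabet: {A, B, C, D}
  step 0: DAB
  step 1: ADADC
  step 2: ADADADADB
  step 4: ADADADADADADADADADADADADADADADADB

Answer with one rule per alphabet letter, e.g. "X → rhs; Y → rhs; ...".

A->AD, B->C, C->B, D->AD

  step 1 ⇒ step 2: ADADC ⇒ AD·AD·AD·AD·B
    A ↦ AD
    C ↦ B
    D ↦ AD
  step 0 ⇒ step 1: DAB ⇒ AD·AD·C
    B ↦ C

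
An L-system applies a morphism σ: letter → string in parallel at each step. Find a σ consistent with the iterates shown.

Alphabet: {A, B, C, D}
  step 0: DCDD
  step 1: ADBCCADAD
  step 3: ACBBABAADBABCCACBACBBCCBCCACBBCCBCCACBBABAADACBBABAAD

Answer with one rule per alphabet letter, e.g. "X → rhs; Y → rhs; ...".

  step 0 ⇒ step 1: DCDD ⇒ AD·BCC·AD·AD
    C ↦ BCC
    D ↦ AD
    A ↦ BA  (constrained at step 1)
    B ↦ ACB  (constrained at step 1)

A->BA, B->ACB, C->BCC, D->AD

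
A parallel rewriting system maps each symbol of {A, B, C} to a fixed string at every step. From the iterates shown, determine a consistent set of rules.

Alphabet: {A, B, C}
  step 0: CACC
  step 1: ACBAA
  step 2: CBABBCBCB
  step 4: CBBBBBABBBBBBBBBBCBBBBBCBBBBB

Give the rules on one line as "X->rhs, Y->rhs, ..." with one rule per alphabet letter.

  step 1 ⇒ step 2: ACBAA ⇒ CB·A·BB·CB·CB
    A ↦ CB
    B ↦ BB
    C ↦ A

A->CB, B->BB, C->A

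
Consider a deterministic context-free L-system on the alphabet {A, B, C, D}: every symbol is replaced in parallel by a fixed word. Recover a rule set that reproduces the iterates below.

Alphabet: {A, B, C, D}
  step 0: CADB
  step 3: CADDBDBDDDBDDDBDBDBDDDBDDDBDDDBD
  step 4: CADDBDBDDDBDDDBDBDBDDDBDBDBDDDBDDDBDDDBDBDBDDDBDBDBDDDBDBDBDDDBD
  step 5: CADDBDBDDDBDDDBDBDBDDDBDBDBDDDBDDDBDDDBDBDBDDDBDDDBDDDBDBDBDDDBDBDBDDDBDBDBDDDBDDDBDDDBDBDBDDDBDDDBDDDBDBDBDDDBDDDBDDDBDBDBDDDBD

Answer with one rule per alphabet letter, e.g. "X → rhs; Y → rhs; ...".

  step 4 ⇒ step 5: CADDBDBDDDBDDDBDBDBDDDBDBDBDDDBDDDBDDDBDBDBDDDBDBDBDDDBDBDBDDDBD ⇒ CA·DD·BD·BD·DD·BD·DD·BD·BD·BD·DD·BD·BD·BD·DD·BD·DD·BD·DD·BD·BD·BD·DD·BD·DD·BD·DD·BD·BD·BD·DD·BD·BD·BD·DD·BD·BD·BD·DD·BD·DD·BD·DD·BD·BD·BD·DD·BD·DD·BD·DD·BD·BD·BD·DD·BD·DD·BD·DD·BD·BD·BD·DD·BD
    A ↦ DD
    B ↦ DD
    C ↦ CA
    D ↦ BD

A->DD, B->DD, C->CA, D->BD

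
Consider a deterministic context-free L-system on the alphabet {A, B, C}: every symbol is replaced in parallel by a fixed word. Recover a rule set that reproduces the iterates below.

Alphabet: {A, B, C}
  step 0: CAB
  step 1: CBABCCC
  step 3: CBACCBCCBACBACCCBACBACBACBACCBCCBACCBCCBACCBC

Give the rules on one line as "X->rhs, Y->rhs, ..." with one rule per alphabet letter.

A->BC, B->CC, C->CBA

  step 0 ⇒ step 1: CAB ⇒ CBA·BC·CC
    A ↦ BC
    B ↦ CC
    C ↦ CBA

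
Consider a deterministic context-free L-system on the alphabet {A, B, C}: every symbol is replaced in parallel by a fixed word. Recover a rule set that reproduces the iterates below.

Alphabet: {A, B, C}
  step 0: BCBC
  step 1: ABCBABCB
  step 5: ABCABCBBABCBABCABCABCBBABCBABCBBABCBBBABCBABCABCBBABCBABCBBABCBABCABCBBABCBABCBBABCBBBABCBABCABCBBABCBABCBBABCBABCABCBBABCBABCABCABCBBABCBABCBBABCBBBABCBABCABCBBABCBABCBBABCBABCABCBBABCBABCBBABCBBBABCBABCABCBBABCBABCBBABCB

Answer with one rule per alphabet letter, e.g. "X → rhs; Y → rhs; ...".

A->BB, B->ABC, C->B

  step 0 ⇒ step 1: BCBC ⇒ ABC·B·ABC·B
    B ↦ ABC
    C ↦ B
    A ↦ BB  (constrained at step 1)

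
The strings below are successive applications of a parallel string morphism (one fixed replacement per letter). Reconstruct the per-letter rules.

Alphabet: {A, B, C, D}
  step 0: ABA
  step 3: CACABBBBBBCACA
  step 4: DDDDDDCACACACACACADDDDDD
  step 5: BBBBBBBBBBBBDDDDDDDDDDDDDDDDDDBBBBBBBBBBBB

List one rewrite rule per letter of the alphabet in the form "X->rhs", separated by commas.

A->D, B->CA, C->DD, D->BB

  step 4 ⇒ step 5: DDDDDDCACACACACACADDDDDD ⇒ BB·BB·BB·BB·BB·BB·DD·D·DD·D·DD·D·DD·D·DD·D·DD·D·BB·BB·BB·BB·BB·BB
    A ↦ D
    C ↦ DD
    D ↦ BB
  step 3 ⇒ step 4: CACABBBBBBCACA ⇒ DD·D·DD·D·CA·CA·CA·CA·CA·CA·DD·D·DD·D
    B ↦ CA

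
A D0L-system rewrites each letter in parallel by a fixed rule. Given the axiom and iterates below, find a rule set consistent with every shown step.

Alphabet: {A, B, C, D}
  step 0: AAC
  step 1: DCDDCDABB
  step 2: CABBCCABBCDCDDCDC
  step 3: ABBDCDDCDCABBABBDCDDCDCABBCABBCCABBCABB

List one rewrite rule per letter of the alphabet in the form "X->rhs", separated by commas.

A->DCD, B->DC, C->ABB, D->C

  step 2 ⇒ step 3: CABBCCABBCDCDDCDC ⇒ ABB·DCD·DC·DC·ABB·ABB·DCD·DC·DC·ABB·C·ABB·C·C·ABB·C·ABB
    A ↦ DCD
    B ↦ DC
    C ↦ ABB
    D ↦ C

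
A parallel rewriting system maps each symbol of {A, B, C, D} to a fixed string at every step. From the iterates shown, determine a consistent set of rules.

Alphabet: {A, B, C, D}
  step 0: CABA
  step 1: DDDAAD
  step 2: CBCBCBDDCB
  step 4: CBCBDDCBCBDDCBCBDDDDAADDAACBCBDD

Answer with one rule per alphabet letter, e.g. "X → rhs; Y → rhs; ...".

A->D, B->AA, C->DD, D->CB

  step 1 ⇒ step 2: DDDAAD ⇒ CB·CB·CB·D·D·CB
    A ↦ D
    D ↦ CB
  step 0 ⇒ step 1: CABA ⇒ DD·D·AA·D
    B ↦ AA
  step 0 ⇒ step 1: CABA ⇒ DD·D·AA·D
    C ↦ DD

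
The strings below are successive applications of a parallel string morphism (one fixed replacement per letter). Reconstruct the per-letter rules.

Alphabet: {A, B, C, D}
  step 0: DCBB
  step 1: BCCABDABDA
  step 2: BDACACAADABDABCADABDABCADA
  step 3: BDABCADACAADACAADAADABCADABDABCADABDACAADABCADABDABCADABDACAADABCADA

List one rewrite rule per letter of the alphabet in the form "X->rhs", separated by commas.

A->ADA, B->BDA, C->CA, D->BC

  step 2 ⇒ step 3: BDACACAADABDABCADABDABCADA ⇒ BDA·BC·ADA·CA·ADA·CA·ADA·ADA·BC·ADA·BDA·BC·ADA·BDA·CA·ADA·BC·ADA·BDA·BC·ADA·BDA·CA·ADA·BC·ADA
    A ↦ ADA
    B ↦ BDA
    C ↦ CA
    D ↦ BC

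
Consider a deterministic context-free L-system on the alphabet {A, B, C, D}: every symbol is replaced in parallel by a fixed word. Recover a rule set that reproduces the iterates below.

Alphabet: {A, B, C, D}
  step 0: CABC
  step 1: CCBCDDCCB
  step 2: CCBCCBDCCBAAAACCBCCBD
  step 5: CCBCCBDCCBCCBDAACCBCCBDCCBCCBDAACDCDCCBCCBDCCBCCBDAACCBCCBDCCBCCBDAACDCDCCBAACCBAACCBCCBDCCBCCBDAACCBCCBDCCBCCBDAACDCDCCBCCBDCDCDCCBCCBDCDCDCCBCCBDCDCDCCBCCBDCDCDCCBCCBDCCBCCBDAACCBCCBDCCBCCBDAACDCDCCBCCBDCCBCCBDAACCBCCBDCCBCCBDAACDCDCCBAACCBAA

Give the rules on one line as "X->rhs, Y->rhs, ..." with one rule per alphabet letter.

A->CD, B->D, C->CCB, D->AA

  step 1 ⇒ step 2: CCBCDDCCB ⇒ CCB·CCB·D·CCB·AA·AA·CCB·CCB·D
    B ↦ D
    C ↦ CCB
    D ↦ AA
  step 0 ⇒ step 1: CABC ⇒ CCB·CD·D·CCB
    A ↦ CD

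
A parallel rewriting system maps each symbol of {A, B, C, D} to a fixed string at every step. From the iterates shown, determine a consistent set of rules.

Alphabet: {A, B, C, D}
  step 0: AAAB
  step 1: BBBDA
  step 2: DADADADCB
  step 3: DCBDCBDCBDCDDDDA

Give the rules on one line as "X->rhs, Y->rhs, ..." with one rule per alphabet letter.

A->B, B->DA, C->DDD, D->DC

  step 2 ⇒ step 3: DADADADCB ⇒ DC·B·DC·B·DC·B·DC·DDD·DA
    A ↦ B
    B ↦ DA
    C ↦ DDD
    D ↦ DC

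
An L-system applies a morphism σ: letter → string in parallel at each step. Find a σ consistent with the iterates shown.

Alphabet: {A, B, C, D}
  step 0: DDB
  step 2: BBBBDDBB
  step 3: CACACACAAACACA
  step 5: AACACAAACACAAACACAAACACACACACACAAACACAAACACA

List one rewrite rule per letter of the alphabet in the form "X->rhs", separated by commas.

  step 2 ⇒ step 3: BBBBDDBB ⇒ CA·CA·CA·CA·A·A·CA·CA
    B ↦ CA
    D ↦ A
    A ↦ BB  (constrained at step 3)
    C ↦ DD  (constrained at step 3)

A->BB, B->CA, C->DD, D->A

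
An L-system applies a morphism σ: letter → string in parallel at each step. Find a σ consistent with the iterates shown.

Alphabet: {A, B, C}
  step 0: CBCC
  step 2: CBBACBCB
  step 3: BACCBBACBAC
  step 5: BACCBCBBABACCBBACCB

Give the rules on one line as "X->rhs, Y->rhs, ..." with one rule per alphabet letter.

  step 2 ⇒ step 3: CBBACBCB ⇒ BA·C·C·B·BA·C·BA·C
    A ↦ B
    B ↦ C
    C ↦ BA

A->B, B->C, C->BA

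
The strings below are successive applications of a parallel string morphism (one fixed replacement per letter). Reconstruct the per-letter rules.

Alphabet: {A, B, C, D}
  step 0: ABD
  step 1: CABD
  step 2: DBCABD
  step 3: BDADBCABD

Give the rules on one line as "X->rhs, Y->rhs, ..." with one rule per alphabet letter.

  step 2 ⇒ step 3: DBCABD ⇒ BD·A·DB·C·A·BD
    A ↦ C
    B ↦ A
    C ↦ DB
    D ↦ BD

A->C, B->A, C->DB, D->BD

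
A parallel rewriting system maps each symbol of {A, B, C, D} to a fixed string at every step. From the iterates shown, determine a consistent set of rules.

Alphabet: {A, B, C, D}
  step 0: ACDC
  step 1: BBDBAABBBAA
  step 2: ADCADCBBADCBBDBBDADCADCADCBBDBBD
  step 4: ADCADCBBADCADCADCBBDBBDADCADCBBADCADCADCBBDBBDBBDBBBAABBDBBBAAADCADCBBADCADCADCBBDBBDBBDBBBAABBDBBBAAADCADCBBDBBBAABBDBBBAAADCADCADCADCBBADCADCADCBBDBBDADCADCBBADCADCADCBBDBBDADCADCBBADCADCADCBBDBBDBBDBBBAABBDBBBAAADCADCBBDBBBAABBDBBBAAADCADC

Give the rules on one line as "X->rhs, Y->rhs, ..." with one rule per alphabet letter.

  step 1 ⇒ step 2: BBDBAABBBAA ⇒ ADC·ADC·BB·ADC·BBD·BBD·ADC·ADC·ADC·BBD·BBD
    A ↦ BBD
    B ↦ ADC
    D ↦ BB
  step 0 ⇒ step 1: ACDC ⇒ BBD·BAA·BB·BAA
    C ↦ BAA

A->BBD, B->ADC, C->BAA, D->BB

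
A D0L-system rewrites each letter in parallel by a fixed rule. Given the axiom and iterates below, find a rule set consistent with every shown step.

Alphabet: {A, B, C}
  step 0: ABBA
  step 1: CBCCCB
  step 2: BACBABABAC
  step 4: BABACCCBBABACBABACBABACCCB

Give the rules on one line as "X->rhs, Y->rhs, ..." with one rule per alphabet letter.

  step 1 ⇒ step 2: CBCCCB ⇒ BA·C·BA·BA·BA·C
    B ↦ C
    C ↦ BA
  step 0 ⇒ step 1: ABBA ⇒ CB·C·C·CB
    A ↦ CB

A->CB, B->C, C->BA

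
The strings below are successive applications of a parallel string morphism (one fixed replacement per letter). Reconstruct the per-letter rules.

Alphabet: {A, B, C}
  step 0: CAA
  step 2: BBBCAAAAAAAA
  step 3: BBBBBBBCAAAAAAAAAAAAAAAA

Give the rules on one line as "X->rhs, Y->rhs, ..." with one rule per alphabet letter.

  step 2 ⇒ step 3: BBBCAAAAAAAA ⇒ BB·BB·BB·BC·AA·AA·AA·AA·AA·AA·AA·AA
    A ↦ AA
    B ↦ BB
    C ↦ BC

A->AA, B->BB, C->BC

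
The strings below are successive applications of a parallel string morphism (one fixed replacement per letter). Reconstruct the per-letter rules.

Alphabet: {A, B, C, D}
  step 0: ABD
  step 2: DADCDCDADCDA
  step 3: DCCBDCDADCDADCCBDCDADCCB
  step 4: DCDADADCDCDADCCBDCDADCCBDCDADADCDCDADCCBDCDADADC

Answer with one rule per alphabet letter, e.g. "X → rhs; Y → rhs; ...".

A->CB, B->DC, C->DA, D->DC

  step 3 ⇒ step 4: DCCBDCDADCDADCCBDCDADCCB ⇒ DC·DA·DA·DC·DC·DA·DC·CB·DC·DA·DC·CB·DC·DA·DA·DC·DC·DA·DC·CB·DC·DA·DA·DC
    A ↦ CB
    B ↦ DC
    C ↦ DA
    D ↦ DC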